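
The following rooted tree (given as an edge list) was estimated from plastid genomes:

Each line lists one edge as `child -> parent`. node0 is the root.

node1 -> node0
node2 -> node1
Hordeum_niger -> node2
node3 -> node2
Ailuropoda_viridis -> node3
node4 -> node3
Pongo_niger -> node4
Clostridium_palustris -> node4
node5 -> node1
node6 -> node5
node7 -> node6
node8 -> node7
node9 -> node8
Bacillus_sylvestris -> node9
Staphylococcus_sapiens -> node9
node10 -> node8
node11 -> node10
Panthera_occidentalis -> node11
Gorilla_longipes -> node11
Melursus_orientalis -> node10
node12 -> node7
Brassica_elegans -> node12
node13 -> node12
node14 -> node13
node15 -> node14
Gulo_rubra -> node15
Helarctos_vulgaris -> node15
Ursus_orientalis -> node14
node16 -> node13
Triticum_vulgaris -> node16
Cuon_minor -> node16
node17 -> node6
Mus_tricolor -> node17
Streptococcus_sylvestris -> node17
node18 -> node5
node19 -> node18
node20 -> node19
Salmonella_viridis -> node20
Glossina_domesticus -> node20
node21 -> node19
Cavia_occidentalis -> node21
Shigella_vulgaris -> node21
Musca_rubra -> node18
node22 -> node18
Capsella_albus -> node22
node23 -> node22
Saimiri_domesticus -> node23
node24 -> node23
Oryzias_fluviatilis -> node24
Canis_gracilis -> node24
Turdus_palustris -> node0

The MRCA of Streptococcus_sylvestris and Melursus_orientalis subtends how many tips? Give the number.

The MRCA of Streptococcus_sylvestris and Melursus_orientalis is the node subtending ((((Bacillus_sylvestris,Staphylococcus_sapiens),((Panthera_occidentalis,Gorilla_longipes),Melursus_orientalis)),(Brassica_elegans,(((Gulo_rubra,Helarctos_vulgaris),Ursus_orientalis),(Triticum_vulgaris,Cuon_minor)))),(Mus_tricolor,Streptococcus_sylvestris)).
That clade contains 13 terminal taxa: Bacillus_sylvestris, Brassica_elegans, Cuon_minor, Gorilla_longipes, Gulo_rubra, Helarctos_vulgaris, Melursus_orientalis, Mus_tricolor, Panthera_occidentalis, Staphylococcus_sapiens, Streptococcus_sylvestris, Triticum_vulgaris, Ursus_orientalis.

13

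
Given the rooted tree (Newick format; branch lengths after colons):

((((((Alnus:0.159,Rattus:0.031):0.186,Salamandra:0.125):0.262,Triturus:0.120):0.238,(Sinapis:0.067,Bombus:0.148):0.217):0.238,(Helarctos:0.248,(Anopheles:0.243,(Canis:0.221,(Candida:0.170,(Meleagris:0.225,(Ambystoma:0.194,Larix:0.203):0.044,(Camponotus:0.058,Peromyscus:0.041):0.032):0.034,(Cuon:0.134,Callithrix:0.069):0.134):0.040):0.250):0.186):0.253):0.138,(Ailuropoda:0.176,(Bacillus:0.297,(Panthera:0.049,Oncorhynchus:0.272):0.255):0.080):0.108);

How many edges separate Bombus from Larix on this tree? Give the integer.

The MRCA of Bombus and Larix is the node subtending (((((Alnus,Rattus),Salamandra),Triturus),(Sinapis,Bombus)),(Helarctos,(Anopheles,(Canis,(Candida,(Meleagris,(Ambystoma,Larix),(Camponotus,Peromyscus)),(Cuon,Callithrix)))))).
From Bombus up to that node: 3 branches. From Larix up to the same node: 7 branches. Total: 3 + 7 = 10.

10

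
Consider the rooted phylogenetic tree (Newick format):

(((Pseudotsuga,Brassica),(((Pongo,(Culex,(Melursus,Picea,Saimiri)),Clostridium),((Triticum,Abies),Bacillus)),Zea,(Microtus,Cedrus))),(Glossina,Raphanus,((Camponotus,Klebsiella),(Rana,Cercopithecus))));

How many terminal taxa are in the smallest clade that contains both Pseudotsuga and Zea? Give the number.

14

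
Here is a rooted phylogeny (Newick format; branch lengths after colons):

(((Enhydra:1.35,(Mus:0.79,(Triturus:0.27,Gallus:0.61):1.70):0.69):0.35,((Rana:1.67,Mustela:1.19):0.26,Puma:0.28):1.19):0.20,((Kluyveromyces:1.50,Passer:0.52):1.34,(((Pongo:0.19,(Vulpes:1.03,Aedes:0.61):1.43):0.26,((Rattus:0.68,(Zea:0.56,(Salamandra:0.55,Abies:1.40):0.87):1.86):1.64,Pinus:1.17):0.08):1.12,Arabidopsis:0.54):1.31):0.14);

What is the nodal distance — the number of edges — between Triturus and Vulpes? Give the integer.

11

The MRCA of Triturus and Vulpes is the root of the tree.
From Triturus up to that node: 5 branches. From Vulpes up to the same node: 6 branches. Total: 5 + 6 = 11.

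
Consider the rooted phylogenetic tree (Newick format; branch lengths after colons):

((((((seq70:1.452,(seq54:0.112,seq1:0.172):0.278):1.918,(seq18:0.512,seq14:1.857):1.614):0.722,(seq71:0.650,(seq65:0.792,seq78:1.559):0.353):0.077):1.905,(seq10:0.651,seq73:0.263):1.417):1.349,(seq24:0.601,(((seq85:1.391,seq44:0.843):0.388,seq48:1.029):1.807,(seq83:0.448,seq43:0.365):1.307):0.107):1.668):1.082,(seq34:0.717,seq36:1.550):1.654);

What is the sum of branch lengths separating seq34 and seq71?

The path runs seq34 → … → MRCA → … → seq71; the MRCA is the root of the tree.
Branch lengths along that path: 0.717 + 1.654 + 1.082 + 1.349 + 1.905 + 0.077 + 0.650 = 7.434.

7.434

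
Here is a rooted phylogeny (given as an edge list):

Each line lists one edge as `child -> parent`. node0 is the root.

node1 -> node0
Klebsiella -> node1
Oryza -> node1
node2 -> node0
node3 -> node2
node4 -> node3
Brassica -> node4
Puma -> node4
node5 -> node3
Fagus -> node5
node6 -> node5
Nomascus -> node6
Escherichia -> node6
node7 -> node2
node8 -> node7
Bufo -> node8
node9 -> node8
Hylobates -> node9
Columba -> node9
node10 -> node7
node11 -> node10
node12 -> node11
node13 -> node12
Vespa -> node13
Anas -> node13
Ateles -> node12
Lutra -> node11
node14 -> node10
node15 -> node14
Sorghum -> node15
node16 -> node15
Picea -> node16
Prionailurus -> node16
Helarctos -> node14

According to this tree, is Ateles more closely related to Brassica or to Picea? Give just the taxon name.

The MRCA of Ateles and Picea subtends ((((Vespa,Anas),Ateles),Lutra),((Sorghum,(Picea,Prionailurus)),Helarctos)) (8 taxa).
The MRCA of Ateles and Brassica subtends (((Brassica,Puma),(Fagus,(Nomascus,Escherichia))),((Bufo,(Hylobates,Columba)),((((Vespa,Anas),Ateles),Lutra),((Sorghum,(Picea,Prionailurus)),Helarctos)))) (16 taxa).
The first is nested inside the second, so Ateles shares a more recent common ancestor with Picea.

Picea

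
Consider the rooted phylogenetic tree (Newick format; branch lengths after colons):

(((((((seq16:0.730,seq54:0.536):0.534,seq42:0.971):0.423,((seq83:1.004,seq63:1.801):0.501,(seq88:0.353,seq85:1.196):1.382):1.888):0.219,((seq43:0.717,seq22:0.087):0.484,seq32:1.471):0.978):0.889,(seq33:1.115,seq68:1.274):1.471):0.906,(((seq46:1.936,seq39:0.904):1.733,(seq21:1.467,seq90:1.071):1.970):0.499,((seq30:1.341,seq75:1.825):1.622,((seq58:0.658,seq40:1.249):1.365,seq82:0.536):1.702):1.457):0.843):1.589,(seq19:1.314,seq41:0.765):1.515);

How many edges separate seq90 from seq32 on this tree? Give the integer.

8

The MRCA of seq90 and seq32 is the node subtending ((((((seq16,seq54),seq42),((seq83,seq63),(seq88,seq85))),((seq43,seq22),seq32)),(seq33,seq68)),(((seq46,seq39),(seq21,seq90)),((seq30,seq75),((seq58,seq40),seq82)))).
From seq90 up to that node: 4 branches. From seq32 up to the same node: 4 branches. Total: 4 + 4 = 8.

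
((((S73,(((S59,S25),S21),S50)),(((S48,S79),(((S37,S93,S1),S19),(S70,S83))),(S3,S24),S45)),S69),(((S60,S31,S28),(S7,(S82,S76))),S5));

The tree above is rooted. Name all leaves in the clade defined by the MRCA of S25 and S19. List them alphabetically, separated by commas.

S1, S19, S21, S24, S25, S3, S37, S45, S48, S50, S59, S70, S73, S79, S83, S93

Tracing S25: it sits inside (S59,S25).
Tracing S19: it sits inside ((S37,S93,S1),S19).
The smallest clade enclosing both is ((S73,(((S59,S25),S21),S50)),(((S48,S79),(((S37,S93,S1),S19),(S70,S83))),(S3,S24),S45)); the answer is its 16 terminal taxa in alphabetical order.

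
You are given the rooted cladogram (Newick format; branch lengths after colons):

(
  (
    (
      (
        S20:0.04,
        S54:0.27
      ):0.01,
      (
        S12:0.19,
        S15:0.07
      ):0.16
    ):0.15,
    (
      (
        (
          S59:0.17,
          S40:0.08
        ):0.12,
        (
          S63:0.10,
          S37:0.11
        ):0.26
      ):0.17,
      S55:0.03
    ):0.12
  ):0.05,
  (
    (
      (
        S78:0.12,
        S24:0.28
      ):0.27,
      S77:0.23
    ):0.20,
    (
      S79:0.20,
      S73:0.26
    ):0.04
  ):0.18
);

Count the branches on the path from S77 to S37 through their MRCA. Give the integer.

The MRCA of S77 and S37 is the root of the tree.
From S77 up to that node: 3 branches. From S37 up to the same node: 5 branches. Total: 3 + 5 = 8.

8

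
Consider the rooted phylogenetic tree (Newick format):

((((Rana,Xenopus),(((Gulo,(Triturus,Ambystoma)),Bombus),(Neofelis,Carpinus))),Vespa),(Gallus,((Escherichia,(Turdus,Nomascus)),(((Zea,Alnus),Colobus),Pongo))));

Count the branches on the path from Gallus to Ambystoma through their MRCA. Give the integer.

9

The MRCA of Gallus and Ambystoma is the root of the tree.
From Gallus up to that node: 2 branches. From Ambystoma up to the same node: 7 branches. Total: 2 + 7 = 9.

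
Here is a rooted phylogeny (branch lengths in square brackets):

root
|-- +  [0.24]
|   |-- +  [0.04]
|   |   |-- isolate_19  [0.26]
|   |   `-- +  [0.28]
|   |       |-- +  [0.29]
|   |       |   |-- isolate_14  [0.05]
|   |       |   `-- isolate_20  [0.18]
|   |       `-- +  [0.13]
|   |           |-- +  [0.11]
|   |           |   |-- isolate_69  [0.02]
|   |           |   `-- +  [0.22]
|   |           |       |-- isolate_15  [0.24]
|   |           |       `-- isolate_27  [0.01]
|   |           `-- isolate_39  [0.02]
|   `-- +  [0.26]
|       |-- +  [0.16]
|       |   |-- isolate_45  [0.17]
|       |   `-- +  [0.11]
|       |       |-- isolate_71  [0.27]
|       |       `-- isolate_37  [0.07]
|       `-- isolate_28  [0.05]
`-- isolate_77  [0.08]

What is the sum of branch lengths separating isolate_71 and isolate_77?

1.12

The path runs isolate_71 → … → MRCA → … → isolate_77; the MRCA is the root of the tree.
Branch lengths along that path: 0.27 + 0.11 + 0.16 + 0.26 + 0.24 + 0.08 = 1.12.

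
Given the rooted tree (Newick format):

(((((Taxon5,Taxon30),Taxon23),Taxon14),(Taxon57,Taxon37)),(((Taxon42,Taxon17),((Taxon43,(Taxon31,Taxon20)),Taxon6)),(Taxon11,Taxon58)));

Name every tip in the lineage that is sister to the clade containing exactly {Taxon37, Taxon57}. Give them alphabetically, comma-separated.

The clade containing exactly {Taxon37, Taxon57} attaches to the tree at the node subtending ((((Taxon5,Taxon30),Taxon23),Taxon14),(Taxon57,Taxon37)).
The other lineage descending from that same node — the sister group — is (((Taxon5,Taxon30),Taxon23),Taxon14); its 4 tips in alphabetical order are the answer.

Taxon14, Taxon23, Taxon30, Taxon5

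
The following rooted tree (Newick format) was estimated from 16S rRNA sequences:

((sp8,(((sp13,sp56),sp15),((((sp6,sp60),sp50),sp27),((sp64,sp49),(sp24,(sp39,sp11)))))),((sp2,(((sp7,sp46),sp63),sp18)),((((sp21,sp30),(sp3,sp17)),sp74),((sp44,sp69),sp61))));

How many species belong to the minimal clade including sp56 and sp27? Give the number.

The MRCA of sp56 and sp27 is the node subtending (((sp13,sp56),sp15),((((sp6,sp60),sp50),sp27),((sp64,sp49),(sp24,(sp39,sp11))))).
That clade contains 12 terminal taxa: sp11, sp13, sp15, sp24, sp27, sp39, sp49, sp50, sp56, sp6, sp60, sp64.

12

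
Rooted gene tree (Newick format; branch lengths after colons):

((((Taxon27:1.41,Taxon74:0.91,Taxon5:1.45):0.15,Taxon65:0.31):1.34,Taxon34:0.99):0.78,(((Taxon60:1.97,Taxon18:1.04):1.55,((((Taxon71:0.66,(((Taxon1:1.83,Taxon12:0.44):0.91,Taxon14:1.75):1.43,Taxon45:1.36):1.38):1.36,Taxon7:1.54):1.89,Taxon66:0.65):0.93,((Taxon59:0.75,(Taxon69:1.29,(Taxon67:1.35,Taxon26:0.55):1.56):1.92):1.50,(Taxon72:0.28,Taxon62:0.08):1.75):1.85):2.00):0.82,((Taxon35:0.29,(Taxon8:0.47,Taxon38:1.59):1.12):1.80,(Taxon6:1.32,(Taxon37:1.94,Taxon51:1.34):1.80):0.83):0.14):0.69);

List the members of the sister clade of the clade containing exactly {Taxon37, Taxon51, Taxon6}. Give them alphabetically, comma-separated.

The clade containing exactly {Taxon37, Taxon51, Taxon6} attaches to the tree at the node subtending ((Taxon35,(Taxon8,Taxon38)),(Taxon6,(Taxon37,Taxon51))).
The other lineage descending from that same node — the sister group — is (Taxon35,(Taxon8,Taxon38)); its 3 tips in alphabetical order are the answer.

Taxon35, Taxon38, Taxon8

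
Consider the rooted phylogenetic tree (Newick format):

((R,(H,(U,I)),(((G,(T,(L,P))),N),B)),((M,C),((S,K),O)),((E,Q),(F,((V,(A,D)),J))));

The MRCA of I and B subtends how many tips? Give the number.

10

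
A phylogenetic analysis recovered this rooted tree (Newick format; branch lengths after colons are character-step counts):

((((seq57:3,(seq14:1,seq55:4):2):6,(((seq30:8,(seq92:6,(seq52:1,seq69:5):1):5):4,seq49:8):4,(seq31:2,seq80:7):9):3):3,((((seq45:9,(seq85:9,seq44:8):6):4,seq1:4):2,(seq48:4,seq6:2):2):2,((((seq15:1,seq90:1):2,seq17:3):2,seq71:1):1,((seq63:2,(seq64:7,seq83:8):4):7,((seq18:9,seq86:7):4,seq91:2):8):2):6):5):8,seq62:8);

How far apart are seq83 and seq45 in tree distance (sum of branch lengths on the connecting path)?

The path runs seq83 → … → MRCA → … → seq45; the MRCA is the node subtending ((((seq45,(seq85,seq44)),seq1),(seq48,seq6)),((((seq15,seq90),seq17),seq71),((seq63,(seq64,seq83)),((seq18,seq86),seq91)))).
Branch lengths along that path: 8 + 4 + 7 + 2 + 6 + 2 + 2 + 4 + 9 = 44.

44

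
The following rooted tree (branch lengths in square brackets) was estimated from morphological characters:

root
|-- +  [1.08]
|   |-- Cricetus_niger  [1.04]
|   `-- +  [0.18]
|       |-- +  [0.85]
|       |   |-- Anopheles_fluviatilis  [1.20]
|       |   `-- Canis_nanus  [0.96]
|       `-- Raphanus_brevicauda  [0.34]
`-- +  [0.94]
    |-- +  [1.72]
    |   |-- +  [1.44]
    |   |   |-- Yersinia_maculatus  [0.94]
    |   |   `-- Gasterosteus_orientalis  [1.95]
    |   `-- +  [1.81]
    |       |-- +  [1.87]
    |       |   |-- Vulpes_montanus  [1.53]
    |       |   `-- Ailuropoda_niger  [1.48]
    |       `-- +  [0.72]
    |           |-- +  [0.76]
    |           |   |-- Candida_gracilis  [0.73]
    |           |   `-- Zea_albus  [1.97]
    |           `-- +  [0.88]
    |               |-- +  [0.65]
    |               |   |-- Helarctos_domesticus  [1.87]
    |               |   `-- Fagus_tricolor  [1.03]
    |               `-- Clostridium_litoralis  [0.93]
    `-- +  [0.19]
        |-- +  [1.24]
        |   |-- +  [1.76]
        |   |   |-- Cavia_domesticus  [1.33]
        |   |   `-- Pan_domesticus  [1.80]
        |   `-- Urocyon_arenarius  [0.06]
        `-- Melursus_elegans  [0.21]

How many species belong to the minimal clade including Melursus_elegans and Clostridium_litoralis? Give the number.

13

The MRCA of Melursus_elegans and Clostridium_litoralis is the node subtending (((Yersinia_maculatus,Gasterosteus_orientalis),((Vulpes_montanus,Ailuropoda_niger),((Candida_gracilis,Zea_albus),((Helarctos_domesticus,Fagus_tricolor),Clostridium_litoralis)))),(((Cavia_domesticus,Pan_domesticus),Urocyon_arenarius),Melursus_elegans)).
That clade contains 13 terminal taxa: Ailuropoda_niger, Candida_gracilis, Cavia_domesticus, Clostridium_litoralis, Fagus_tricolor, Gasterosteus_orientalis, Helarctos_domesticus, Melursus_elegans, Pan_domesticus, Urocyon_arenarius, Vulpes_montanus, Yersinia_maculatus, Zea_albus.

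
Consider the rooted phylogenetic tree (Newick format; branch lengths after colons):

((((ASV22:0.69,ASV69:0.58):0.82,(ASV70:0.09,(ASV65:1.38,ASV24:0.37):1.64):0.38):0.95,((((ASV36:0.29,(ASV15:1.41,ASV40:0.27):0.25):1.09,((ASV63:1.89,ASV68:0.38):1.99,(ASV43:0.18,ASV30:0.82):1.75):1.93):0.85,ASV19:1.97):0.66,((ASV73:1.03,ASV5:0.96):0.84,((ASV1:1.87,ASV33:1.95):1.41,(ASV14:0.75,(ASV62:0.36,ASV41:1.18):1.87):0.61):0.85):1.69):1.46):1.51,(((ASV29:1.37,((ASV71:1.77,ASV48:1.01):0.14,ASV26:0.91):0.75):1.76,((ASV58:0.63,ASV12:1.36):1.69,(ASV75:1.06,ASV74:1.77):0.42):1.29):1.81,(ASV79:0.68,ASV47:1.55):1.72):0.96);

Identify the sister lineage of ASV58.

ASV58 attaches to the tree at the node subtending (ASV58,ASV12).
The other lineage descending from that same node — the sister group — is the single tip ASV12.

ASV12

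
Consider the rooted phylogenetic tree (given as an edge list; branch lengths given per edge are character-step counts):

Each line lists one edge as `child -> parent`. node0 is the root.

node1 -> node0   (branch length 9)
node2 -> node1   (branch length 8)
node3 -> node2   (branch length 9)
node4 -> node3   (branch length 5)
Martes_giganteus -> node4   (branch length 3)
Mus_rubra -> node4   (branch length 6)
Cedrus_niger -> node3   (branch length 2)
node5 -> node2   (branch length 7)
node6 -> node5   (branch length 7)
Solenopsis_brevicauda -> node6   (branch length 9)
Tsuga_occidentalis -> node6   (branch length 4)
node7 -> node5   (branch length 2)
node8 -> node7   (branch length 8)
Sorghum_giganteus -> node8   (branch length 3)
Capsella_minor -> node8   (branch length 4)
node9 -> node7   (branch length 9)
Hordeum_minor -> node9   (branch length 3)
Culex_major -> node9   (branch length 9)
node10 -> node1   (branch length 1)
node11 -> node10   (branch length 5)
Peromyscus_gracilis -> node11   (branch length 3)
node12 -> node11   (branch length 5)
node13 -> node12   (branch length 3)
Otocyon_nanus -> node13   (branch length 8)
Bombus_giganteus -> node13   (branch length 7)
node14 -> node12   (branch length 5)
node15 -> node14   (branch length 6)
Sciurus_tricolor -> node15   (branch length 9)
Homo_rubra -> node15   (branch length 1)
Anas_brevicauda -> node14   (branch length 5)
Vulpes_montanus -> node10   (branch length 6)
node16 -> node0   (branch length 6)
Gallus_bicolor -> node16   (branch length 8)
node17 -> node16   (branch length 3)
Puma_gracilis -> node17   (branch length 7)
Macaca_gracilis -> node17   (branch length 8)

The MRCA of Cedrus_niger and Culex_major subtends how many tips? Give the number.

The MRCA of Cedrus_niger and Culex_major is the node subtending (((Martes_giganteus,Mus_rubra),Cedrus_niger),((Solenopsis_brevicauda,Tsuga_occidentalis),((Sorghum_giganteus,Capsella_minor),(Hordeum_minor,Culex_major)))).
That clade contains 9 terminal taxa: Capsella_minor, Cedrus_niger, Culex_major, Hordeum_minor, Martes_giganteus, Mus_rubra, Solenopsis_brevicauda, Sorghum_giganteus, Tsuga_occidentalis.

9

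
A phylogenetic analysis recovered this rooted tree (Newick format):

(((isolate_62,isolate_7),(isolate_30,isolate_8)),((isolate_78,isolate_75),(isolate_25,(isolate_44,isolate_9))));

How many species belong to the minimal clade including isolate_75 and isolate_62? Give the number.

The MRCA of isolate_75 and isolate_62 is the root, so the clade is the entire tree.
That clade contains 9 terminal taxa: isolate_25, isolate_30, isolate_44, isolate_62, isolate_7, isolate_75, isolate_78, isolate_8, isolate_9.

9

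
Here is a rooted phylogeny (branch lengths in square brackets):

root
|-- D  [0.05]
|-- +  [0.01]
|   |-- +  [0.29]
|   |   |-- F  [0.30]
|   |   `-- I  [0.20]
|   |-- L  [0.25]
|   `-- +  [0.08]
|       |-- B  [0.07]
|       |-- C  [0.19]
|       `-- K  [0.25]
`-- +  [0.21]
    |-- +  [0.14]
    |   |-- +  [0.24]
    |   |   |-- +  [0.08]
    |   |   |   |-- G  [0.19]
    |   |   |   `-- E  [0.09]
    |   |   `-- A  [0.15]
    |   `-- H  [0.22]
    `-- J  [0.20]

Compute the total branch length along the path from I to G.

1.36

The path runs I → … → MRCA → … → G; the MRCA is the root of the tree.
Branch lengths along that path: 0.20 + 0.29 + 0.01 + 0.21 + 0.14 + 0.24 + 0.08 + 0.19 = 1.36.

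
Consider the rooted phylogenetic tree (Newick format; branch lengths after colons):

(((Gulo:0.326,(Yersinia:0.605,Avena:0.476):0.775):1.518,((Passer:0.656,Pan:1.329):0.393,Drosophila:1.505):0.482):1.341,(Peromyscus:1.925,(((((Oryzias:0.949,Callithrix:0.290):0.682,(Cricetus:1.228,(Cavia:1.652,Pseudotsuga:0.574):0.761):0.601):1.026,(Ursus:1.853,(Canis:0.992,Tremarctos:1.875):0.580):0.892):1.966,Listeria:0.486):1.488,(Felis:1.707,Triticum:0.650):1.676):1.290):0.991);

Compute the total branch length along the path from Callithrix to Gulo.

The path runs Callithrix → … → MRCA → … → Gulo; the MRCA is the root of the tree.
Branch lengths along that path: 0.290 + 0.682 + 1.026 + 1.966 + 1.488 + 1.290 + 0.991 + 1.341 + 1.518 + 0.326 = 10.918.

10.918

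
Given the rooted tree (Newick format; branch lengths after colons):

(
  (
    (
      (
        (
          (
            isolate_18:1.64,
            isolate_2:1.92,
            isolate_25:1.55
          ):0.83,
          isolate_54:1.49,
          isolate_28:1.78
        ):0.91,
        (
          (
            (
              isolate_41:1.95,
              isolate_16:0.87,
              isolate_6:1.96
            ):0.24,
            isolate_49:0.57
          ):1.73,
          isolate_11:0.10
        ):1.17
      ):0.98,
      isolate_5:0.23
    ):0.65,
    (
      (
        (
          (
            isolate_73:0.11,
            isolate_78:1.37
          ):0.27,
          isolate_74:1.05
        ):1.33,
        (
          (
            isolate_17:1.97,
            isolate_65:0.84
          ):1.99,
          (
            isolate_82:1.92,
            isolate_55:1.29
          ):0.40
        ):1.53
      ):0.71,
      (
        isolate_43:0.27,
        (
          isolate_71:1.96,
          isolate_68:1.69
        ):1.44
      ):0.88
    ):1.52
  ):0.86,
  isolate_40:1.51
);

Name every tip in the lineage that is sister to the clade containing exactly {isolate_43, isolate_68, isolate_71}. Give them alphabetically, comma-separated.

The clade containing exactly {isolate_43, isolate_68, isolate_71} attaches to the tree at the node subtending ((((isolate_73,isolate_78),isolate_74),((isolate_17,isolate_65),(isolate_82,isolate_55))),(isolate_43,(isolate_71,isolate_68))).
The other lineage descending from that same node — the sister group — is (((isolate_73,isolate_78),isolate_74),((isolate_17,isolate_65),(isolate_82,isolate_55))); its 7 tips in alphabetical order are the answer.

isolate_17, isolate_55, isolate_65, isolate_73, isolate_74, isolate_78, isolate_82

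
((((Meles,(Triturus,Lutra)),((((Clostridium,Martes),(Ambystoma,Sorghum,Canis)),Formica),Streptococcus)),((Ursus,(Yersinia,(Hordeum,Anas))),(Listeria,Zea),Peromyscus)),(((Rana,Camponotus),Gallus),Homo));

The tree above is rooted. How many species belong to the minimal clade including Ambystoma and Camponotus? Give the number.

21

The MRCA of Ambystoma and Camponotus is the root, so the clade is the entire tree.
That clade contains 21 terminal taxa: Ambystoma, Anas, Camponotus, Canis, Clostridium, Formica, Gallus, Homo, Hordeum, Listeria, Lutra, Martes, Meles, Peromyscus, Rana, Sorghum, Streptococcus, Triturus, Ursus, Yersinia, Zea.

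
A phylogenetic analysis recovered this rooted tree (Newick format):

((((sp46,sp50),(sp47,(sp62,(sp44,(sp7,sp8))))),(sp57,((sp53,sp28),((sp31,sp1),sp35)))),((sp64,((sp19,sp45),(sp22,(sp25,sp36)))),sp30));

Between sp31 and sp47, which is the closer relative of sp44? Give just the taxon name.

The MRCA of sp44 and sp47 subtends (sp47,(sp62,(sp44,(sp7,sp8)))) (5 taxa).
The MRCA of sp44 and sp31 subtends (((sp46,sp50),(sp47,(sp62,(sp44,(sp7,sp8))))),(sp57,((sp53,sp28),((sp31,sp1),sp35)))) (13 taxa).
The first is nested inside the second, so sp44 shares a more recent common ancestor with sp47.

sp47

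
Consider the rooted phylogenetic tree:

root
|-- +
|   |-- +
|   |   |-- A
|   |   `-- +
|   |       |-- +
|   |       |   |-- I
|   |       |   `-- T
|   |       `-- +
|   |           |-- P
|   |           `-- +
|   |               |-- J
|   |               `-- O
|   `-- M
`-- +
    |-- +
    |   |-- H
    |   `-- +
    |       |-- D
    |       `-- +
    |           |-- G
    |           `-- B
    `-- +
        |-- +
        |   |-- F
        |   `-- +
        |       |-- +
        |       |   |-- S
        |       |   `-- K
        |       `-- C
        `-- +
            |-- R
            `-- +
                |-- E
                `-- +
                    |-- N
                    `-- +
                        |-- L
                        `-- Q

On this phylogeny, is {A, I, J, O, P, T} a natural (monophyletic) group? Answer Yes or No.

Yes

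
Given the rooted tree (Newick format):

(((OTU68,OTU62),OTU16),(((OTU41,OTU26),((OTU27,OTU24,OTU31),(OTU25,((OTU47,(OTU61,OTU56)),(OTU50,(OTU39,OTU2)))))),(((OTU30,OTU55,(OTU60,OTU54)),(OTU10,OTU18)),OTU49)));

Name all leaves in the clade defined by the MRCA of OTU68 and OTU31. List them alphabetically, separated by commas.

Tracing OTU68: it sits inside (OTU68,OTU62).
Tracing OTU31: it sits inside (OTU27,OTU24,OTU31).
The smallest clade enclosing both is the whole tree (their MRCA is the root), so the answer is all 22 tips in alphabetical order.

OTU10, OTU16, OTU18, OTU2, OTU24, OTU25, OTU26, OTU27, OTU30, OTU31, OTU39, OTU41, OTU47, OTU49, OTU50, OTU54, OTU55, OTU56, OTU60, OTU61, OTU62, OTU68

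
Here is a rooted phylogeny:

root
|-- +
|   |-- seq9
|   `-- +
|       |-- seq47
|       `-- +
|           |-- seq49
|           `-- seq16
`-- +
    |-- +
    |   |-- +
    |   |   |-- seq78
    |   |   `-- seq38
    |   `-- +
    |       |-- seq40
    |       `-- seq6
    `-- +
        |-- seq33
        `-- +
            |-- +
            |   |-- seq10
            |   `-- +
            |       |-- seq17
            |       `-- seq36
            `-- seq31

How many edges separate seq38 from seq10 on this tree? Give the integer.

The MRCA of seq38 and seq10 is the node subtending (((seq78,seq38),(seq40,seq6)),(seq33,((seq10,(seq17,seq36)),seq31))).
From seq38 up to that node: 3 branches. From seq10 up to the same node: 4 branches. Total: 3 + 4 = 7.

7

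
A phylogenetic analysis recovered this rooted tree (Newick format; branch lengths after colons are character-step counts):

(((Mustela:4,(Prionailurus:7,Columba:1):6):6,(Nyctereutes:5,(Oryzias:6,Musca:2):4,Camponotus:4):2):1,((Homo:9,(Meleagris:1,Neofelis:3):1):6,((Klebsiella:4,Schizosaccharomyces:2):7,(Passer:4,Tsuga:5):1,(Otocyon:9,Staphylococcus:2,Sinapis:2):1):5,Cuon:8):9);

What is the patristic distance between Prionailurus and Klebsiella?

45

The path runs Prionailurus → … → MRCA → … → Klebsiella; the MRCA is the root of the tree.
Branch lengths along that path: 7 + 6 + 6 + 1 + 9 + 5 + 7 + 4 = 45.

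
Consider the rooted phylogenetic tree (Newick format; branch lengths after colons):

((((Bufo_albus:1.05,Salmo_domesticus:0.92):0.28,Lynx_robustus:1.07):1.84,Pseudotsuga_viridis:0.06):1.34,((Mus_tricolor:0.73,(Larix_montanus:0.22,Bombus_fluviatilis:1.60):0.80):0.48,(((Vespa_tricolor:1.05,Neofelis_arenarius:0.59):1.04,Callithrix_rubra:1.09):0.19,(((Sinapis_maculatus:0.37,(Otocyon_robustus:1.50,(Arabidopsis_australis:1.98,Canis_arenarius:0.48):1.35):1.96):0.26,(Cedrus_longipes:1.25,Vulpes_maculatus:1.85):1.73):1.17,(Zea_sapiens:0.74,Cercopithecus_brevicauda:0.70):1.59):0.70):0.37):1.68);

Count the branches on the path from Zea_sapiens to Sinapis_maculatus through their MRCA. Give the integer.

5

The MRCA of Zea_sapiens and Sinapis_maculatus is the node subtending (((Sinapis_maculatus,(Otocyon_robustus,(Arabidopsis_australis,Canis_arenarius))),(Cedrus_longipes,Vulpes_maculatus)),(Zea_sapiens,Cercopithecus_brevicauda)).
From Zea_sapiens up to that node: 2 branches. From Sinapis_maculatus up to the same node: 3 branches. Total: 2 + 3 = 5.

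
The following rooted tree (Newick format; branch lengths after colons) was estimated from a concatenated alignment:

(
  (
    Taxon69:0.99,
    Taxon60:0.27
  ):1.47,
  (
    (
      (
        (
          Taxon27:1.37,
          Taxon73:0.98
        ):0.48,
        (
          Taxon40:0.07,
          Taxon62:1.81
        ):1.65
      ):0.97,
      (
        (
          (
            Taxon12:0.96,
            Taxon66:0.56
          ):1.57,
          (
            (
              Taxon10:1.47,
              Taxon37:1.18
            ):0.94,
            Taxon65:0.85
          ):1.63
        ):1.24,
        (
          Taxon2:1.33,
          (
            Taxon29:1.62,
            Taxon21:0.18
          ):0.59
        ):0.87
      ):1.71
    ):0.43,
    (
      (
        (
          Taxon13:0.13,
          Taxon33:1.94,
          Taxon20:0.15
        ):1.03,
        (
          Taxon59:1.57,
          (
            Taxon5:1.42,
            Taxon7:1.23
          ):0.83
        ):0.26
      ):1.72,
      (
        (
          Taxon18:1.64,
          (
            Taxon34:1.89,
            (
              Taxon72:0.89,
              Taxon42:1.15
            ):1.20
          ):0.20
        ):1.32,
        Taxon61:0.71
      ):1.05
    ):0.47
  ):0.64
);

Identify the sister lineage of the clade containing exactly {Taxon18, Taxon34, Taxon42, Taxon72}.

Taxon61

The clade containing exactly {Taxon18, Taxon34, Taxon42, Taxon72} attaches to the tree at the node subtending ((Taxon18,(Taxon34,(Taxon72,Taxon42))),Taxon61).
The other lineage descending from that same node — the sister group — is the single tip Taxon61.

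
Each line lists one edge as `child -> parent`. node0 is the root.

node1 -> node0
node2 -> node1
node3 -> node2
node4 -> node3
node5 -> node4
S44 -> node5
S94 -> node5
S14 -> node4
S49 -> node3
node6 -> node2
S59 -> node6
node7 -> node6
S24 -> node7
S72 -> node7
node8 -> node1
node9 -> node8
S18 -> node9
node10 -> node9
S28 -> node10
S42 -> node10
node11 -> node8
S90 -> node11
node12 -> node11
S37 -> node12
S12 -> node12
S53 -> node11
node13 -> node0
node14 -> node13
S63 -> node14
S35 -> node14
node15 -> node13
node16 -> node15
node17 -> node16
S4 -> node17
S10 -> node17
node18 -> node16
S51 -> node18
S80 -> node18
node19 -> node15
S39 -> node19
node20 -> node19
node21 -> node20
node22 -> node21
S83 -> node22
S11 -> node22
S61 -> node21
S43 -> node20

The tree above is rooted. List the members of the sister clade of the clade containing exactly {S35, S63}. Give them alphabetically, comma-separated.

The clade containing exactly {S35, S63} attaches to the tree at the node subtending ((S63,S35),(((S4,S10),(S51,S80)),(S39,(((S83,S11),S61),S43)))).
The other lineage descending from that same node — the sister group — is (((S4,S10),(S51,S80)),(S39,(((S83,S11),S61),S43))); its 9 tips in alphabetical order are the answer.

S10, S11, S39, S4, S43, S51, S61, S80, S83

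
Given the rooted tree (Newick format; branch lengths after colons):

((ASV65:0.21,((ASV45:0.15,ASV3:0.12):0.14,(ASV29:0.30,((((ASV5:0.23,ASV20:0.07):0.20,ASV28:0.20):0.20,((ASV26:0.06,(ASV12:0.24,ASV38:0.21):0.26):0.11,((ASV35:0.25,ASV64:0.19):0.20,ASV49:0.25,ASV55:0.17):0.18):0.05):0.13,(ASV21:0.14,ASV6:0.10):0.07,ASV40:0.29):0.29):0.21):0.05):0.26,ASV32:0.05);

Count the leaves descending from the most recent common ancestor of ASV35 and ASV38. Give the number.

The MRCA of ASV35 and ASV38 is the node subtending ((ASV26,(ASV12,ASV38)),((ASV35,ASV64),ASV49,ASV55)).
That clade contains 7 terminal taxa: ASV12, ASV26, ASV35, ASV38, ASV49, ASV55, ASV64.

7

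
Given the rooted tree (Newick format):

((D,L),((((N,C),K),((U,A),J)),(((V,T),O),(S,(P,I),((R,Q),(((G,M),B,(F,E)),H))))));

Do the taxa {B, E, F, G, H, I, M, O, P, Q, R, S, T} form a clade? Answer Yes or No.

The MRCA of the listed taxa subtends (((V,T),O),(S,(P,I),((R,Q),(((G,M),B,(F,E)),H)))).
That clade also contains V, which is not in the proposed group, so the group is not monophyletic.

No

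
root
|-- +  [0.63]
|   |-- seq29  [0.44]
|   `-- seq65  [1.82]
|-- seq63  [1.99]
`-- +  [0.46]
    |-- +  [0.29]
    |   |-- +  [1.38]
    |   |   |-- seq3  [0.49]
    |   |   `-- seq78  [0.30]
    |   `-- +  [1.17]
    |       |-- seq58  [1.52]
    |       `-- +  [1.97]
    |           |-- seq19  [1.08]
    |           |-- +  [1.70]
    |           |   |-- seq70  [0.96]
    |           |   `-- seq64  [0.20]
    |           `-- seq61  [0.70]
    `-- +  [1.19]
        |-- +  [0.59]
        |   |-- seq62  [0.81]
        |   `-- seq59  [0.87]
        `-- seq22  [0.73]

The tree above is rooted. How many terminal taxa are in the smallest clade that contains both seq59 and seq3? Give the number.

10

The MRCA of seq59 and seq3 is the node subtending (((seq3,seq78),(seq58,(seq19,(seq70,seq64),seq61))),((seq62,seq59),seq22)).
That clade contains 10 terminal taxa: seq19, seq22, seq3, seq58, seq59, seq61, seq62, seq64, seq70, seq78.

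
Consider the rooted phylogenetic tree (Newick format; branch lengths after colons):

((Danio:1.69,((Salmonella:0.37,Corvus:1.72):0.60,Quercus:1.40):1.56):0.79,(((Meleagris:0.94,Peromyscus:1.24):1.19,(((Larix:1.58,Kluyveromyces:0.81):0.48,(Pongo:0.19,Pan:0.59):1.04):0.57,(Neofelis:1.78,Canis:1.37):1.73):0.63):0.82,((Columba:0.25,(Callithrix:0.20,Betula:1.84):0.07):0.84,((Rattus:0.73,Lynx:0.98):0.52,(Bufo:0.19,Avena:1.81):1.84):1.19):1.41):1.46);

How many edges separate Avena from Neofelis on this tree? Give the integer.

The MRCA of Avena and Neofelis is the node subtending (((Meleagris,Peromyscus),(((Larix,Kluyveromyces),(Pongo,Pan)),(Neofelis,Canis))),((Columba,(Callithrix,Betula)),((Rattus,Lynx),(Bufo,Avena)))).
From Avena up to that node: 4 branches. From Neofelis up to the same node: 4 branches. Total: 4 + 4 = 8.

8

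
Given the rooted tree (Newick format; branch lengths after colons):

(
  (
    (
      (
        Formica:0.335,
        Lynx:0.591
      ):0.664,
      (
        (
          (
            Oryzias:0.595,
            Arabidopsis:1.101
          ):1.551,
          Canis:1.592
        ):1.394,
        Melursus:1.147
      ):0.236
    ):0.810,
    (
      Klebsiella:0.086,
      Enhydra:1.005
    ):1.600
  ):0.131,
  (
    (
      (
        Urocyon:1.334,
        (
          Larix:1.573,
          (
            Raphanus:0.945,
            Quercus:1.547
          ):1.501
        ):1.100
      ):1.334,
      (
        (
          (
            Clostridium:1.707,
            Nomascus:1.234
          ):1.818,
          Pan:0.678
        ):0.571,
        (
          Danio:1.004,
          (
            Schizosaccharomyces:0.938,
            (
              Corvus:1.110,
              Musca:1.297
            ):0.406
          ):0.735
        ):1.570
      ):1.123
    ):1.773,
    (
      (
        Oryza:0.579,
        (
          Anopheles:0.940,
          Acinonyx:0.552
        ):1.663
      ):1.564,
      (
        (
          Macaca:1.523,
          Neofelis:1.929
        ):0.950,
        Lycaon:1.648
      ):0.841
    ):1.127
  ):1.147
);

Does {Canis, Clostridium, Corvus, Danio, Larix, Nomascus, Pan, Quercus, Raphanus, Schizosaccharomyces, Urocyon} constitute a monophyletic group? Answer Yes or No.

The MRCA of the listed taxa is the root, so the smallest clade containing them is the whole tree.
That clade also contains Acinonyx, Anopheles, Arabidopsis, Enhydra, Formica, Klebsiella, Lycaon, Lynx, Macaca, Melursus, Musca, Neofelis, Oryza, Oryzias, which are not in the proposed group, so the group is not monophyletic.

No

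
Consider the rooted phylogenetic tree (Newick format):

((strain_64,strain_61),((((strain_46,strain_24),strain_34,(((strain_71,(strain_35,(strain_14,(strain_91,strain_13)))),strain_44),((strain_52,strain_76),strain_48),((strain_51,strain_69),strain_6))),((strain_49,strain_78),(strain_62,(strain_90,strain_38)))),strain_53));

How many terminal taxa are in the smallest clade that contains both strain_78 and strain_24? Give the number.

20

The MRCA of strain_78 and strain_24 is the node subtending (((strain_46,strain_24),strain_34,(((strain_71,(strain_35,(strain_14,(strain_91,strain_13)))),strain_44),((strain_52,strain_76),strain_48),((strain_51,strain_69),strain_6))),((strain_49,strain_78),(strain_62,(strain_90,strain_38)))).
That clade contains 20 terminal taxa: strain_13, strain_14, strain_24, strain_34, strain_35, strain_38, strain_44, strain_46, strain_48, strain_49, strain_51, strain_52, strain_6, strain_62, strain_69, strain_71, strain_76, strain_78, strain_90, strain_91.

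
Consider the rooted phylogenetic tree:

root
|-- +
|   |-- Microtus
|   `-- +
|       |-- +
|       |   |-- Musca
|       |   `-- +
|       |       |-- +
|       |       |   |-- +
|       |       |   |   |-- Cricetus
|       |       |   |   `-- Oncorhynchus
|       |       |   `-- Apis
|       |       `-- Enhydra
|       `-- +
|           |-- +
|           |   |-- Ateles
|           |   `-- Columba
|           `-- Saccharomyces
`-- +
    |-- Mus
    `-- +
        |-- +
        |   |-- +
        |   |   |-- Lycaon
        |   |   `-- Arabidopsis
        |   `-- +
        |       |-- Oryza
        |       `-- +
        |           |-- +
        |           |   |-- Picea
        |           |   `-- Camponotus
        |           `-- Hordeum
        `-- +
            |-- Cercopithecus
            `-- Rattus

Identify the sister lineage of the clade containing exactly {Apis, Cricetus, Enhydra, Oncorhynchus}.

Musca

The clade containing exactly {Apis, Cricetus, Enhydra, Oncorhynchus} attaches to the tree at the node subtending (Musca,(((Cricetus,Oncorhynchus),Apis),Enhydra)).
The other lineage descending from that same node — the sister group — is the single tip Musca.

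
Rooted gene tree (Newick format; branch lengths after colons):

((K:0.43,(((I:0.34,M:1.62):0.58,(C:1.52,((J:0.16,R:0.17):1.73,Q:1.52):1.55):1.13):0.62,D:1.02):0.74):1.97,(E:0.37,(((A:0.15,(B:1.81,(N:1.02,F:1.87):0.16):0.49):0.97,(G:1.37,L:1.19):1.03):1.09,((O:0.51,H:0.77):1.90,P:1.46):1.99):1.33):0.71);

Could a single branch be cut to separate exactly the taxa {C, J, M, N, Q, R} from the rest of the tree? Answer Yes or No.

The MRCA of the listed taxa is the root, so the smallest clade containing them is the whole tree.
That clade also contains A, B, D, E, F, G, H, I, K, L, O, P, which are not in the proposed group, so the group is not monophyletic.

No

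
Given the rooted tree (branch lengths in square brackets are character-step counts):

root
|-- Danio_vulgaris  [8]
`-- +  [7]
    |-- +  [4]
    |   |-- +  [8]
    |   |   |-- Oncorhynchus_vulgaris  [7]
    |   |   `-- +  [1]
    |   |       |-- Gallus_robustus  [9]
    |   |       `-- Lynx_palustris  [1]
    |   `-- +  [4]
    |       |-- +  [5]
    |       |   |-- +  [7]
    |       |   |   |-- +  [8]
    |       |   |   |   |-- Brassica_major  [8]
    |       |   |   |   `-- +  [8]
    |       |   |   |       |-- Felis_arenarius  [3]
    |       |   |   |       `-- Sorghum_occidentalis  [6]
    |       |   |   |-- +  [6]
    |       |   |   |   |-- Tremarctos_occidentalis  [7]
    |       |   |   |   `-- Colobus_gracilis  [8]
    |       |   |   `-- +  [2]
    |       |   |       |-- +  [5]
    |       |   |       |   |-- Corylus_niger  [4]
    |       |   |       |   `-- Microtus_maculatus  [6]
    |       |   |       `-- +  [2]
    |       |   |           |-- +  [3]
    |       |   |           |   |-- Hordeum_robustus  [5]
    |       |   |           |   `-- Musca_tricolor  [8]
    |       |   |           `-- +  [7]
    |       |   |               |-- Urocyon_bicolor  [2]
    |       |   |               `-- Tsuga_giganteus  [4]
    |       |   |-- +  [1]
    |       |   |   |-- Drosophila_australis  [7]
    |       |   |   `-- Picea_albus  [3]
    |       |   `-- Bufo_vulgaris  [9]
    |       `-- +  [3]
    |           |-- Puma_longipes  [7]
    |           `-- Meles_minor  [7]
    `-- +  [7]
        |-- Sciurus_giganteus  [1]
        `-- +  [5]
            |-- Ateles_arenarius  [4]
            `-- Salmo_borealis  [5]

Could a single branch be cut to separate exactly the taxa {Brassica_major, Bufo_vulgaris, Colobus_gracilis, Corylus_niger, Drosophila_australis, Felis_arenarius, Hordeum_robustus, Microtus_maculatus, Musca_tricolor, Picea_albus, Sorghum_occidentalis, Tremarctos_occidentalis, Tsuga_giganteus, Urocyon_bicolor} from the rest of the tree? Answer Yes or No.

The most recent common ancestor of these taxa subtends (((Brassica_major,(Felis_arenarius,Sorghum_occidentalis)),(Tremarctos_occidentalis,Colobus_gracilis),((Corylus_niger,Microtus_maculatus),((Hordeum_robustus,Musca_tricolor),(Urocyon_bicolor,Tsuga_giganteus)))),(Drosophila_australis,Picea_albus),Bufo_vulgaris).
That clade has exactly 14 tips — every listed taxon and nothing else — so the group is monophyletic.

Yes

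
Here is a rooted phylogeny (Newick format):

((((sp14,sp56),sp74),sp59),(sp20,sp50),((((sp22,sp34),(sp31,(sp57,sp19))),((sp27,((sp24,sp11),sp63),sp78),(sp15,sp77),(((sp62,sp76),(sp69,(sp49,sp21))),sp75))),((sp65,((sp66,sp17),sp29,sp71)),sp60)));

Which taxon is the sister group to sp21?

sp21 attaches to the tree at the node subtending (sp49,sp21).
The other lineage descending from that same node — the sister group — is the single tip sp49.

sp49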